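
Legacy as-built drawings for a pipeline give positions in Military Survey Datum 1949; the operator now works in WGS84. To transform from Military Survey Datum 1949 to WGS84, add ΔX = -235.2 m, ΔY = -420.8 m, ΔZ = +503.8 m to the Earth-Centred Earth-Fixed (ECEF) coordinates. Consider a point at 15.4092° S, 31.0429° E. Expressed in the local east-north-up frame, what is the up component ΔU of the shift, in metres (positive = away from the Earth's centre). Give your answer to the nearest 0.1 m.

The local up (radial) axis is (cos φ cos λ, cos φ sin λ, sin φ), giving ΔU = -194.271 − 209.198 − 133.865 = -537.33 m.

ΔU = -537.3 m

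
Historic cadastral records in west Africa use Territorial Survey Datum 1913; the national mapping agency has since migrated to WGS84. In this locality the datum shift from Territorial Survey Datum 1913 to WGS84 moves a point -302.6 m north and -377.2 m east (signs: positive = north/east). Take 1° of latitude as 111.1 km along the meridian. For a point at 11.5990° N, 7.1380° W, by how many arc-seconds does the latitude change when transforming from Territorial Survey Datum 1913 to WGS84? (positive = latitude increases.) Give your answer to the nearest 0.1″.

Δφ = -9.8″

1° of latitude = 111.1 km, so Δφ = -302.6 / 111100 = -0.0027237° = -9.805″.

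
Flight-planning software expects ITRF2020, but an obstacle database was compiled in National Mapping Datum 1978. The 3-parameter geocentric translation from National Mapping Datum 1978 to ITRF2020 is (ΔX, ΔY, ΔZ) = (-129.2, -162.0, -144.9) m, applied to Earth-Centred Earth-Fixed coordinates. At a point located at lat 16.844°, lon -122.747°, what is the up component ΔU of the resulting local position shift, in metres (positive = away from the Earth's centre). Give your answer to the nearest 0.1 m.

ΔU = 155.3 m

The local up (radial) axis is (cos φ cos λ, cos φ sin λ, sin φ), giving ΔU = 66.890 + 130.407 − 41.987 = 155.31 m.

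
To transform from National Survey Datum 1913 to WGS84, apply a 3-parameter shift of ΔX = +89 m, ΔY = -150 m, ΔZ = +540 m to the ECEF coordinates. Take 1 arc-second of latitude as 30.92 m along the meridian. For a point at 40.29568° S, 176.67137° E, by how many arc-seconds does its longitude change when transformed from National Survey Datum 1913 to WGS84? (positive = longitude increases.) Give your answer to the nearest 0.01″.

Δλ = 6.13″

sin φ = -0.646732, cos φ = 0.762717, sin λ = 0.058063, cos λ = -0.998313.
East component: ΔE = −sin λ·ΔX + cos λ·ΔY = −(0.058063)(89) + (-0.998313)(-150) = 144.58 m.
1° of latitude spans 3600 × 30.92 = 111312 m; at latitude φ, 1° of longitude spans that × cos φ = 84899.6 m, so Δλ = 144.58 / 84899.6 × 3600 = 6.131″.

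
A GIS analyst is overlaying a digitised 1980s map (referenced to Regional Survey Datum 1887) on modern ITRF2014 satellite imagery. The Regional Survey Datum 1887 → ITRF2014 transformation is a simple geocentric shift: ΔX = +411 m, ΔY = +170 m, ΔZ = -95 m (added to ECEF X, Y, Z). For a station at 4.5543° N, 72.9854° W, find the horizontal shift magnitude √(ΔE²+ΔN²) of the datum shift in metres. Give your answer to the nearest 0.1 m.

452.1 m

The local east axis at (φ, λ) is (−sin λ, cos λ, 0), so ΔE = −sin(-72.9854°)·411 + cos(-72.9854°)·170 = 442.76 m.
The local north axis is (−sin φ cos λ, −sin φ sin λ, cos φ), giving ΔN = -9.549 + 12.908 − 94.700 = -91.34 m.
Horizontal magnitude = √(ΔE² + ΔN²) = √(442.76² + (-91.34)²) = 452.08 m.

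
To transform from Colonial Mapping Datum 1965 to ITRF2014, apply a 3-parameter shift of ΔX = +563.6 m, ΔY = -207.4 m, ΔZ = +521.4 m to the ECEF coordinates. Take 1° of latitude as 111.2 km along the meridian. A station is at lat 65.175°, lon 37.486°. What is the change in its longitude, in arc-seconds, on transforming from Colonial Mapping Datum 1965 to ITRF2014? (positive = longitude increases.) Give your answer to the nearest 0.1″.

Δλ = -39.1″

sin φ = 0.907594, cos φ = 0.419848, sin λ = 0.608568, cos λ = 0.793502.
East component: ΔE = −sin λ·ΔX + cos λ·ΔY = −(0.608568)(563.6) + (0.793502)(-207.4) = -507.56 m.
1° of latitude spans 111200 m; at latitude φ, 1° of longitude spans that × cos φ = 46687.1 m, so Δλ = -507.56 / 46687.1 × 3600 = -39.138″.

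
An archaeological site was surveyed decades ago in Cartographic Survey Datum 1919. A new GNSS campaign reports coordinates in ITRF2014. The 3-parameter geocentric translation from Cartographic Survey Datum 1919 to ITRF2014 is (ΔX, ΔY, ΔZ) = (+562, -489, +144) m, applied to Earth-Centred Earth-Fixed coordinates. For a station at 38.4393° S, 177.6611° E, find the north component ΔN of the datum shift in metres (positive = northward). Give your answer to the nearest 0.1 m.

ΔN = -248.7 m

At φ = -38.4393°, λ = 177.6611°: sin φ = -0.621685, cos φ = 0.783267, sin λ = 0.040810, cos λ = -0.999167.
ΔN = −sin φ cos λ·ΔX − sin φ sin λ·ΔY + cos φ·ΔZ = −(-0.621685)(-0.999167)(562) − (-0.621685)(0.040810)(-489) + (0.783267)(144) = -248.71 m.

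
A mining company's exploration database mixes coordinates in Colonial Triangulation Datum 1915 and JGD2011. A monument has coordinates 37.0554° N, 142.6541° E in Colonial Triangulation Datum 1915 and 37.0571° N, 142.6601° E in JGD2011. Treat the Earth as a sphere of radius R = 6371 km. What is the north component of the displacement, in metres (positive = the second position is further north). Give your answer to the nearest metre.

ΔN = 189 m

Δφ = 37.0571° − 37.0554° = +0.0017°; Δλ = 142.6601° − 142.6541° = +0.0060°.
1° along a meridian = πR/180 = 111195 m.
ΔN = Δφ × 111195 = 189.0 m; ΔE = Δλ × 111195 × cos(37.0554°) = +0.0060 × 111195 × 0.798053 = 532.4 m.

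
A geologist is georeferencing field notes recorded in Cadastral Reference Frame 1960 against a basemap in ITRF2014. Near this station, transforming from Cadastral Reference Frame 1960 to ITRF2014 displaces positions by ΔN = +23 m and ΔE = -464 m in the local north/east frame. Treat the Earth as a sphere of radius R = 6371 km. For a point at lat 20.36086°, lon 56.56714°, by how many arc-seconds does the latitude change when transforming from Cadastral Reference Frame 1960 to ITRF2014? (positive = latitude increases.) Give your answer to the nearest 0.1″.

On a sphere of radius R, 1 rad of latitude = R, so Δφ = ΔN / R = 23.0 / 6371000 = 3.6101e-06 rad = 0.745″.

Δφ = 0.7″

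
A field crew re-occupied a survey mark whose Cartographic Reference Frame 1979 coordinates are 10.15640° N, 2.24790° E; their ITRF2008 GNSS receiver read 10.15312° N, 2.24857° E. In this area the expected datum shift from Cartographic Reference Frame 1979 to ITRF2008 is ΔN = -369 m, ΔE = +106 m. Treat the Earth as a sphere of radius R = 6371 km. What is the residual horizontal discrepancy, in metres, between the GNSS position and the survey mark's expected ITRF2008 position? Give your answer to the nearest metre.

Observed coordinate differences: Δφ = -0.00328°, Δλ = +0.00067°.
Converting to metres (1° lat = 111195 m, cos φ = 0.984330): observed ΔN = -364.7 m, observed ΔE = 73.3 m.
Subtracting the expected shift leaves a residual of -364.7 − (-369) = 4.3 m north and 73.3 − (106) = -32.7 m east.
Residual distance = √(4.3² + (-32.7)²) = 32.9 m.

33 m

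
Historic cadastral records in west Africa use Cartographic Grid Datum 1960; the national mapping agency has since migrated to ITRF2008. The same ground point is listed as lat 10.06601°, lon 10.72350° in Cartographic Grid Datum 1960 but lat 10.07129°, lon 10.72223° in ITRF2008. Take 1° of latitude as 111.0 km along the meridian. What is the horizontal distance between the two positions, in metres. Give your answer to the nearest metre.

602 m

Δφ = 10.07129° − 10.06601° = +0.00528°; Δλ = 10.72223° − 10.72350° = -0.00127°.
ΔN = Δφ × 111000 = 586.1 m; ΔE = Δλ × 111000 × cos(10.06601°) = -0.00127 × 111000 × 0.984607 = -138.8 m.
Distance = √(ΔE² + ΔN²) = √((-138.8)² + 586.1²) = 602.3 m.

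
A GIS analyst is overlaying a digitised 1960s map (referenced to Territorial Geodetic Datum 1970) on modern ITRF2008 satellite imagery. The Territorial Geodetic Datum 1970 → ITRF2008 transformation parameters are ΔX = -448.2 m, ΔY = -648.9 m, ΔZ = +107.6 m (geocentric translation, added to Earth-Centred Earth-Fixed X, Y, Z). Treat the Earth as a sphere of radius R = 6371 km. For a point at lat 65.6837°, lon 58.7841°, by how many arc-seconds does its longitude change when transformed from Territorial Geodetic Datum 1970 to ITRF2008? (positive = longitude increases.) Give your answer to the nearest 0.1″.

sin φ = 0.911286, cos φ = 0.411774, sin λ = 0.855220, cos λ = 0.518264.
East component: ΔE = −sin λ·ΔX + cos λ·ΔY = −(0.855220)(-448.2) + (0.518264)(-648.9) = 47.01 m.
1° of latitude spans πR/180 = 111195 m; at latitude φ, 1° of longitude spans that × cos φ = 45787.1 m, so Δλ = 47.01 / 45787.1 × 3600 = 3.696″.

Δλ = 3.7″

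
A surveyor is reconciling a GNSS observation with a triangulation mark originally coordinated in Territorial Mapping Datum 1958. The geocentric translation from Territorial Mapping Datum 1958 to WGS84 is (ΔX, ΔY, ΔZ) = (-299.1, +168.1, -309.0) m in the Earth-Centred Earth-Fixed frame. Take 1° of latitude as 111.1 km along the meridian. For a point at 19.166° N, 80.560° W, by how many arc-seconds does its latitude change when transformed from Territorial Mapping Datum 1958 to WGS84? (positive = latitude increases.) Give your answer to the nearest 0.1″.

sin φ = 0.328306, cos φ = 0.944571, sin λ = -0.986458, cos λ = 0.164015.
North component: ΔN = −sin φ cos λ·ΔX − sin φ sin λ·ΔY + cos φ·ΔZ = −(0.328306)(0.164015)(-299.1) − (0.328306)(-0.986458)(168.1) + (0.944571)(-309.0) = -221.33 m.
1° of latitude spans 111100 m, so Δφ = -221.33 / 111100 × 3600 = -7.172″.

Δφ = -7.2″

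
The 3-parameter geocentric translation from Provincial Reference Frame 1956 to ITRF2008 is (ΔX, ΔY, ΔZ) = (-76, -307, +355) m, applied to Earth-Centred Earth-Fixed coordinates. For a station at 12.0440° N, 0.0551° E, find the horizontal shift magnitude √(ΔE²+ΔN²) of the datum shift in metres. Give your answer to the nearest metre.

475 m

At φ = 12.0440°, λ = 0.0551°: sin φ = 0.208663, cos φ = 0.977988, sin λ = 0.000962, cos λ = 1.000000.
ΔE = −sin λ·ΔX + cos λ·ΔY = −(0.000962)·(-76) + (1.000000)·(-307) = -306.93 m.
ΔN = −sin φ cos λ·ΔX − sin φ sin λ·ΔY + cos φ·ΔZ = −(0.208663)(1.000000)(-76) − (0.208663)(0.000962)(-307) + (0.977988)(355) = 363.11 m.
Horizontal magnitude = √(ΔE² + ΔN²) = √((-306.93)² + 363.11²) = 475.45 m.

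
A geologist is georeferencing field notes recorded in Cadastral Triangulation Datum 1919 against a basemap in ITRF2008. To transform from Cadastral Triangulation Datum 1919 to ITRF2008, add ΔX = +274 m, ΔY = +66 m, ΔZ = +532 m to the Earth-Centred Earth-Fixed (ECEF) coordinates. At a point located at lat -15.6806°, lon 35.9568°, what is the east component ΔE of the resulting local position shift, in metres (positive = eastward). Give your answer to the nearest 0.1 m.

ΔE = -107.5 m

At φ = -15.6806°, λ = 35.9568°: sin φ = -0.270274, cos φ = 0.962783, sin λ = 0.587175, cos λ = 0.809460.
ΔE = −sin λ·ΔX + cos λ·ΔY = −(0.587175)·(274) + (0.809460)·(66) = -107.46 m.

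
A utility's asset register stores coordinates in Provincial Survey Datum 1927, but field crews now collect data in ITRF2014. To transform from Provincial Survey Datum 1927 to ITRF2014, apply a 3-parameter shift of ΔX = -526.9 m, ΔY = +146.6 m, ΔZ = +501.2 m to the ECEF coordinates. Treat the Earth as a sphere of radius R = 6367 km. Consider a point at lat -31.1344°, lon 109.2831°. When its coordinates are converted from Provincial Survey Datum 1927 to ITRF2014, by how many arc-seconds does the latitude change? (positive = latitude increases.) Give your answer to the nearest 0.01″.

sin φ = -0.517047, cos φ = 0.855957, sin λ = 0.943898, cos λ = -0.330236.
North component: ΔN = −sin φ cos λ·ΔX − sin φ sin λ·ΔY + cos φ·ΔZ = −(-0.517047)(-0.330236)(-526.9) − (-0.517047)(0.943898)(146.6) + (0.855957)(501.2) = 590.52 m.
1° of latitude spans πR/180 = 111125 m, so Δφ = 590.52 / 111125 × 3600 = 19.130″.

Δφ = 19.13″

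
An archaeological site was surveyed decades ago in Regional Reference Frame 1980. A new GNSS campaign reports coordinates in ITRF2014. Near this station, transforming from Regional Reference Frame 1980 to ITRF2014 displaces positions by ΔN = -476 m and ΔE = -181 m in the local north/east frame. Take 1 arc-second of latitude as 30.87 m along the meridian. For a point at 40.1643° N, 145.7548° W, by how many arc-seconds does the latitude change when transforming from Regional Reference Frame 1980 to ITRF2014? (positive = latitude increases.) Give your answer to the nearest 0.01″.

1″ of latitude = 30.87 m, so Δφ = -476.0 / 30.87 = -15.420″.

Δφ = -15.42″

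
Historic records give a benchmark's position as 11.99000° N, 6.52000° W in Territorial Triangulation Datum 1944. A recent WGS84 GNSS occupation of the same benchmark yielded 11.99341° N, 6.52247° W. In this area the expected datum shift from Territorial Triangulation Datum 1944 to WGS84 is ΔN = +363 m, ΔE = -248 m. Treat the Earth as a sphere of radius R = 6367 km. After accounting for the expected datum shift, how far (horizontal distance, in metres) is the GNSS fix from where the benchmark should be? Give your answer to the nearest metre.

Observed coordinate differences: Δφ = +0.00341°, Δλ = -0.00247°.
Converting to metres (1° lat = 111125 m, cos φ = 0.978184): observed ΔN = 378.9 m, observed ΔE = -268.5 m.
Subtracting the expected shift leaves a residual of 378.9 − (363) = 15.9 m north and -268.5 − (-248) = -20.5 m east.
Residual distance = √(15.9² + (-20.5)²) = 26.0 m.

26 m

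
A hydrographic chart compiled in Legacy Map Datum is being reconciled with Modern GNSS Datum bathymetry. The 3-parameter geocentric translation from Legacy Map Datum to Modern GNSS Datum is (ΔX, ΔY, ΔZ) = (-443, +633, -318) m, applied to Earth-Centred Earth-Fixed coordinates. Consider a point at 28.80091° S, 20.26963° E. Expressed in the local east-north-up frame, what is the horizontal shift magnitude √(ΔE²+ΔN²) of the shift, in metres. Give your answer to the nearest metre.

835 m

The local east axis at (φ, λ) is (−sin λ, cos λ, 0), so ΔE = −sin(20.26963°)·(-443) + cos(20.26963°)·633 = 747.27 m.
The local north axis is (−sin φ cos λ, −sin φ sin λ, cos φ), giving ΔN = -200.206 + 105.649 − 278.663 = -373.22 m.
Horizontal magnitude = √(ΔE² + ΔN²) = √(747.27² + (-373.22)²) = 835.29 m.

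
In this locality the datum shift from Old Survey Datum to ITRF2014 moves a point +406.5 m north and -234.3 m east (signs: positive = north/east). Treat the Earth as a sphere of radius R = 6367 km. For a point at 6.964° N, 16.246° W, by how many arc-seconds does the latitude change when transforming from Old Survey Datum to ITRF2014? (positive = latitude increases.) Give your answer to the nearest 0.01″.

Δφ = 13.17″

On a sphere of radius R, 1 rad of latitude = R, so Δφ = ΔN / R = 406.5 / 6367000 = 6.3845e-05 rad = 13.169″.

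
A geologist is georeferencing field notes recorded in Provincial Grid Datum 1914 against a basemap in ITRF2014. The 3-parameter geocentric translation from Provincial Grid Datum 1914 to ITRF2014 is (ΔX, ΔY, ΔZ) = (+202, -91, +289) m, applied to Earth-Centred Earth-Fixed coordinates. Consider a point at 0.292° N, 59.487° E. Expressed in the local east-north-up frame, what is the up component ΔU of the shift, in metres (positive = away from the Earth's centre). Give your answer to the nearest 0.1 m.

The local up (radial) axis is (cos φ cos λ, cos φ sin λ, sin φ), giving ΔU = 102.561 − 78.397 + 1.473 = 25.64 m.

ΔU = 25.6 m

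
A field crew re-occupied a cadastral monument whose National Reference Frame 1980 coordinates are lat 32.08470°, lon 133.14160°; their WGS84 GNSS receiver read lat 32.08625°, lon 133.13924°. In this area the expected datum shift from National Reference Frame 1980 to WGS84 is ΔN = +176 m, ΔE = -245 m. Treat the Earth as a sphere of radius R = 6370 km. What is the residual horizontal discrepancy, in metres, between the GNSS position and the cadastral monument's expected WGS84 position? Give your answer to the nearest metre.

23 m

Observed coordinate differences: Δφ = +0.00155°, Δλ = -0.00236°.
Converting to metres (1° lat = 111177 m, cos φ = 0.847264): observed ΔN = 172.3 m, observed ΔE = -222.3 m.
Subtracting the expected shift leaves a residual of 172.3 − (176) = -3.7 m north and -222.3 − (-245) = 22.7 m east.
Residual distance = √((-3.7)² + 22.7²) = 23.0 m.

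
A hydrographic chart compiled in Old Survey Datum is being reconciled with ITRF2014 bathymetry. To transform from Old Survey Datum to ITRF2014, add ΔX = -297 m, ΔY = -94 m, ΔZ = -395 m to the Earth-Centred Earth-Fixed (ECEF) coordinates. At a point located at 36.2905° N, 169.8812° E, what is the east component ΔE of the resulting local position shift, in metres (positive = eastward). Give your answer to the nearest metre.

ΔE = 145 m

At φ = 36.2905°, λ = 169.8812°: sin φ = 0.591880, cos φ = 0.806026, sin λ = 0.175690, cos λ = -0.984446.
ΔE = −sin λ·ΔX + cos λ·ΔY = −(0.175690)·(-297) + (-0.984446)·(-94) = 144.72 m.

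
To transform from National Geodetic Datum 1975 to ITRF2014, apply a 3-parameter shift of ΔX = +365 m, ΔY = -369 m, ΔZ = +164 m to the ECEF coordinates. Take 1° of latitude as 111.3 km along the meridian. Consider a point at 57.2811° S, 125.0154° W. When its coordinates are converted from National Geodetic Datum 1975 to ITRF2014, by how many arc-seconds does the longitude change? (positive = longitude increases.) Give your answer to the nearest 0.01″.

sin φ = -0.841333, cos φ = 0.540518, sin λ = -0.818998, cos λ = -0.573797.
East component: ΔE = −sin λ·ΔX + cos λ·ΔY = −(-0.818998)(365) + (-0.573797)(-369) = 510.67 m.
1° of latitude spans 111300 m; at latitude φ, 1° of longitude spans that × cos φ = 60159.6 m, so Δλ = 510.67 / 60159.6 × 3600 = 30.559″.

Δλ = 30.56″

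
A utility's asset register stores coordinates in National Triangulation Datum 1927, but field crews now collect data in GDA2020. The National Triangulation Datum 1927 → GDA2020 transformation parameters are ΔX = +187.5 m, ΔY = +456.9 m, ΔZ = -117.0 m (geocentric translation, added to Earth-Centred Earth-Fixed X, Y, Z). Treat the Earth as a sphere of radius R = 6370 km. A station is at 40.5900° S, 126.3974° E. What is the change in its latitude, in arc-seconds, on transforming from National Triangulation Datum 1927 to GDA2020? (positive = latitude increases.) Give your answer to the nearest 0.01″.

sin φ = -0.650642, cos φ = 0.759385, sin λ = 0.804921, cos λ = -0.593382.
North component: ΔN = −sin φ cos λ·ΔX − sin φ sin λ·ΔY + cos φ·ΔZ = −(-0.650642)(-0.593382)(187.5) − (-0.650642)(0.804921)(456.9) + (0.759385)(-117.0) = 78.05 m.
1° of latitude spans πR/180 = 111177 m, so Δφ = 78.05 / 111177 × 3600 = 2.527″.

Δφ = 2.53″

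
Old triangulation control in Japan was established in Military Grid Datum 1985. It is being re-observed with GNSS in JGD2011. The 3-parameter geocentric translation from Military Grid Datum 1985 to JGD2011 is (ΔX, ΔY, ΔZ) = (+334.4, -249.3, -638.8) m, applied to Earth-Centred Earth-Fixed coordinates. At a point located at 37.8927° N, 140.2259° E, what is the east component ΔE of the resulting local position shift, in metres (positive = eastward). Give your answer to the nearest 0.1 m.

At φ = 37.8927°, λ = 140.2259°: sin φ = 0.614185, cos φ = 0.789162, sin λ = 0.639762, cos λ = -0.768573.
ΔE = −sin λ·ΔX + cos λ·ΔY = −(0.639762)·(334.4) + (-0.768573)·(-249.3) = -22.33 m.

ΔE = -22.3 m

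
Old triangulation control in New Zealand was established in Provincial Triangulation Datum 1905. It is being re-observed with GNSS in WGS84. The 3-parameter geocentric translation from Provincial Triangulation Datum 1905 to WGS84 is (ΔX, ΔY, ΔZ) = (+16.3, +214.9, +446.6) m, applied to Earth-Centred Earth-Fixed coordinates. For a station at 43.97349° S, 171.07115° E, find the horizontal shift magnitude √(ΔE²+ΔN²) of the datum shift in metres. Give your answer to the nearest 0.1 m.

At φ = -43.97349°, λ = 171.07115°: sin φ = -0.694325, cos φ = 0.719661, sin λ = 0.155208, cos λ = -0.987882.
ΔE = −sin λ·ΔX + cos λ·ΔY = −(0.155208)·(16.3) + (-0.987882)·(214.9) = -214.83 m.
ΔN = −sin φ cos λ·ΔX − sin φ sin λ·ΔY + cos φ·ΔZ = −(-0.694325)(-0.987882)(16.3) − (-0.694325)(0.155208)(214.9) + (0.719661)(446.6) = 333.38 m.
Horizontal magnitude = √(ΔE² + ΔN²) = √((-214.83)² + 333.38²) = 396.60 m.

396.6 m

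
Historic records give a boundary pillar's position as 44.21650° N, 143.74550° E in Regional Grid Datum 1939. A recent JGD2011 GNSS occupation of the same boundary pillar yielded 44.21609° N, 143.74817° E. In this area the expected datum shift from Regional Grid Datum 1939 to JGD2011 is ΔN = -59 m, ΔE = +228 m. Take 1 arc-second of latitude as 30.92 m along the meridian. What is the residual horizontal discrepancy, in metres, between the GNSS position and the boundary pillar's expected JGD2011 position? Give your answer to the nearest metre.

20 m

Observed coordinate differences: Δφ = -0.00041°, Δλ = +0.00267°.
Converting to metres (1° lat = 111312 m, cos φ = 0.716710): observed ΔN = -45.6 m, observed ΔE = 213.0 m.
Subtracting the expected shift leaves a residual of -45.6 − (-59) = 13.4 m north and 213.0 − (228) = -15.0 m east.
Residual distance = √(13.4² + (-15.0)²) = 20.1 m.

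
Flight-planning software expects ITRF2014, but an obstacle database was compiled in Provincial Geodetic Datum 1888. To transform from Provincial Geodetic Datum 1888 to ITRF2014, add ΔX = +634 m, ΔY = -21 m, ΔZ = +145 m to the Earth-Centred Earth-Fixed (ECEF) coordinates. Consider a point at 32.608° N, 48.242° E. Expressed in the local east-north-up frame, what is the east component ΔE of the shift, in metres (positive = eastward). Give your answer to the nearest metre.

ΔE = -487 m

At φ = 32.608°, λ = 48.242°: sin φ = 0.538888, cos φ = 0.842377, sin λ = 0.745964, cos λ = 0.665986.
ΔE = −sin λ·ΔX + cos λ·ΔY = −(0.745964)·(634) + (0.665986)·(-21) = -486.93 m.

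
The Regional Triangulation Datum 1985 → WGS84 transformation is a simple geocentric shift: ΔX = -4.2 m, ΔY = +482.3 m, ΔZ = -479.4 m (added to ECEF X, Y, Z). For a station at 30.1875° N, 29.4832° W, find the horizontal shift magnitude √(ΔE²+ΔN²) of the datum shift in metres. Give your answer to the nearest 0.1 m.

510.4 m

At φ = 30.1875°, λ = -29.4832°: sin φ = 0.502831, cos φ = 0.864385, sin λ = -0.492168, cos λ = 0.870500.
ΔE = −sin λ·ΔX + cos λ·ΔY = −(-0.492168)·(-4.2) + (0.870500)·(482.3) = 417.78 m.
ΔN = −sin φ cos λ·ΔX − sin φ sin λ·ΔY + cos φ·ΔZ = −(0.502831)(0.870500)(-4.2) − (0.502831)(-0.492168)(482.3) + (0.864385)(-479.4) = -293.19 m.
Horizontal magnitude = √(ΔE² + ΔN²) = √(417.78² + (-293.19)²) = 510.39 m.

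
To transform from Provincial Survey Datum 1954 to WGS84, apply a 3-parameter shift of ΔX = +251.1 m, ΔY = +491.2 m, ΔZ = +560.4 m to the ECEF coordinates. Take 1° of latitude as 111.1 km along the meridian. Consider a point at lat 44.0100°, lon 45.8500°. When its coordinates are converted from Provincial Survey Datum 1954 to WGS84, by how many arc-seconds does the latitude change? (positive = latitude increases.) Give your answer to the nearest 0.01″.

sin φ = 0.694784, cos φ = 0.719219, sin λ = 0.717519, cos λ = 0.696539.
North component: ΔN = −sin φ cos λ·ΔX − sin φ sin λ·ΔY + cos φ·ΔZ = −(0.694784)(0.696539)(251.1) − (0.694784)(0.717519)(491.2) + (0.719219)(560.4) = 36.66 m.
1° of latitude spans 111100 m, so Δφ = 36.66 / 111100 × 3600 = 1.188″.

Δφ = 1.19″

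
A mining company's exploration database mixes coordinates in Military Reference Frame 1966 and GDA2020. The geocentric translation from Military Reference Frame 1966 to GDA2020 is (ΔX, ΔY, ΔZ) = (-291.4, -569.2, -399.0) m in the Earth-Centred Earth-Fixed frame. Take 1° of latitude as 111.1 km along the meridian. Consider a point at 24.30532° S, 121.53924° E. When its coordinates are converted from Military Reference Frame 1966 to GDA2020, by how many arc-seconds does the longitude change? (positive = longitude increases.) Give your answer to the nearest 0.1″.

sin φ = -0.411599, cos φ = 0.911365, sin λ = 0.852282, cos λ = -0.523082.
East component: ΔE = −sin λ·ΔX + cos λ·ΔY = −(0.852282)(-291.4) + (-0.523082)(-569.2) = 546.09 m.
1° of latitude spans 111100 m; at latitude φ, 1° of longitude spans that × cos φ = 101252.7 m, so Δλ = 546.09 / 101252.7 × 3600 = 19.416″.

Δλ = 19.4″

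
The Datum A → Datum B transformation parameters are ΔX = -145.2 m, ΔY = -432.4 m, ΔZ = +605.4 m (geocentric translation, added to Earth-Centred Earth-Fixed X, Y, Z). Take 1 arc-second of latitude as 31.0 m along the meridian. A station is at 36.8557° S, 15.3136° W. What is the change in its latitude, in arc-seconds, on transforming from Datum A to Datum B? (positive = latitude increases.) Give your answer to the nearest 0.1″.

sin φ = -0.599802, cos φ = 0.800149, sin λ = -0.264102, cos λ = 0.964495.
North component: ΔN = −sin φ cos λ·ΔX − sin φ sin λ·ΔY + cos φ·ΔZ = −(-0.599802)(0.964495)(-145.2) − (-0.599802)(-0.264102)(-432.4) + (0.800149)(605.4) = 468.91 m.
1° of latitude spans 3600 × 31.00 = 111600 m, so Δφ = 468.91 / 111600 × 3600 = 15.126″.

Δφ = 15.1″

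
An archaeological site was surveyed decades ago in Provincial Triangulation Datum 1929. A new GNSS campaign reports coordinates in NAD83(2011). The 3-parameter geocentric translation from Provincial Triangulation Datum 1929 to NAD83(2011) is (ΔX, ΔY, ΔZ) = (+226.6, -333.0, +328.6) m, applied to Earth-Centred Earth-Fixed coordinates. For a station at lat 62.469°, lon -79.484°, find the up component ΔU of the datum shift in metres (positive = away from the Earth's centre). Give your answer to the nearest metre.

ΔU = 462 m

The local up (radial) axis is (cos φ cos λ, cos φ sin λ, sin φ), giving ΔU = 19.116 + 151.337 + 291.390 = 461.84 m.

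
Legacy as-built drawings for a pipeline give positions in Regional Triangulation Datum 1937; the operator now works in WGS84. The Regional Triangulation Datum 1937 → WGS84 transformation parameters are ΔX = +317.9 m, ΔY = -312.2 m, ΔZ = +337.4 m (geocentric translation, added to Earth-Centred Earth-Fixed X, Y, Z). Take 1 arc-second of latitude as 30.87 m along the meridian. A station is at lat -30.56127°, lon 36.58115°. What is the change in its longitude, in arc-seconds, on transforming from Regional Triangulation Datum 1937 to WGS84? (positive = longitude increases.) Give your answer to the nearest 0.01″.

sin φ = -0.508459, cos φ = 0.861086, sin λ = 0.595961, cos λ = 0.803014.
East component: ΔE = −sin λ·ΔX + cos λ·ΔY = −(0.595961)(317.9) + (0.803014)(-312.2) = -440.16 m.
1° of latitude spans 3600 × 30.87 = 111132 m; at latitude φ, 1° of longitude spans that × cos φ = 95694.2 m, so Δλ = -440.16 / 95694.2 × 3600 = -16.559″.

Δλ = -16.56″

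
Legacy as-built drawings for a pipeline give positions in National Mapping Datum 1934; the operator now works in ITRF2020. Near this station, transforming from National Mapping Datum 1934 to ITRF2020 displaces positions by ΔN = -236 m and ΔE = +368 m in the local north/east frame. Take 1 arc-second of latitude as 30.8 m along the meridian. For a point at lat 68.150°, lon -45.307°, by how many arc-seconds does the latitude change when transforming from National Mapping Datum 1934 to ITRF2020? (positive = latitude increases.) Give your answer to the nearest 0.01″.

Δφ = -7.66″

1″ of latitude = 30.80 m, so Δφ = -236.0 / 30.80 = -7.662″.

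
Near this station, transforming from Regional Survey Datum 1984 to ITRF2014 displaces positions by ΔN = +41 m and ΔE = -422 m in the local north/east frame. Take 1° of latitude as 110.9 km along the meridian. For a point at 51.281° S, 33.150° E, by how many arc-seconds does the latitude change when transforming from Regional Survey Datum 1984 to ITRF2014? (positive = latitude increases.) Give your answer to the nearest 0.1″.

Δφ = 1.3″

1° of latitude = 110.9 km, so Δφ = 41.0 / 110900 = 0.0003697° = 1.331″.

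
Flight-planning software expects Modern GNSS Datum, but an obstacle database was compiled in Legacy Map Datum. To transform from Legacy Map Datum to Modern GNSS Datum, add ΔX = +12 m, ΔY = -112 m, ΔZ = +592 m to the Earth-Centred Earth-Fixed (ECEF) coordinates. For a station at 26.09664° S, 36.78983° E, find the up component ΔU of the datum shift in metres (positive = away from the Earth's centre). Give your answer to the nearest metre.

ΔU = -312 m

At φ = -26.09664°, λ = 36.78983°: sin φ = -0.439887, cos φ = 0.898053, sin λ = 0.598881, cos λ = 0.800838.
ΔU = cos φ cos λ·ΔX + cos φ sin λ·ΔY + sin φ·ΔZ = (0.898053)(0.800838)(12) + (0.898053)(0.598881)(-112) + (-0.439887)(592) = -312.02 m.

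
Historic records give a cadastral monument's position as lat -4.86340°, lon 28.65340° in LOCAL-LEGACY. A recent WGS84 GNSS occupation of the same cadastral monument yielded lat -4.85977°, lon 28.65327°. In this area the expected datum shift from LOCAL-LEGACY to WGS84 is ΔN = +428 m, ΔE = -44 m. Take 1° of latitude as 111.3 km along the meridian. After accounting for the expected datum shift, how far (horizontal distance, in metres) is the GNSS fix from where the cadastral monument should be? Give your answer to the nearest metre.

Observed coordinate differences: Δφ = +0.00363°, Δλ = -0.00013°.
Converting to metres (1° lat = 111300 m, cos φ = 0.996400): observed ΔN = 404.0 m, observed ΔE = -14.4 m.
Subtracting the expected shift leaves a residual of 404.0 − (428) = -24.0 m north and -14.4 − (-44) = 29.6 m east.
Residual distance = √((-24.0)² + 29.6²) = 38.1 m.

38 m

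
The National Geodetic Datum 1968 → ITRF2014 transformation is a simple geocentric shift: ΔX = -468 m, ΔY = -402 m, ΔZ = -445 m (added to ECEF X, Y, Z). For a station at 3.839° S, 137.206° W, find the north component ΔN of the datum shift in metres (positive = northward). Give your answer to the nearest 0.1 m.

The local north axis is (−sin φ cos λ, −sin φ sin λ, cos φ), giving ΔN = 22.993 + 18.285 − 444.001 = -402.72 m.

ΔN = -402.7 m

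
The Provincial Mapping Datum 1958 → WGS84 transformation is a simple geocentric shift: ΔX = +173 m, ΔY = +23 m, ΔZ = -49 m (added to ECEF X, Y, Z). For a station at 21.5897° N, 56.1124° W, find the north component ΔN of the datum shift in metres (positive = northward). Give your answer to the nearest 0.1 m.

At φ = 21.5897°, λ = -56.1124°: sin φ = 0.367957, cos φ = 0.929843, sin λ = -0.830133, cos λ = 0.557565.
ΔN = −sin φ cos λ·ΔX − sin φ sin λ·ΔY + cos φ·ΔZ = −(0.367957)(0.557565)(173) − (0.367957)(-0.830133)(23) + (0.929843)(-49) = -74.03 m.

ΔN = -74.0 m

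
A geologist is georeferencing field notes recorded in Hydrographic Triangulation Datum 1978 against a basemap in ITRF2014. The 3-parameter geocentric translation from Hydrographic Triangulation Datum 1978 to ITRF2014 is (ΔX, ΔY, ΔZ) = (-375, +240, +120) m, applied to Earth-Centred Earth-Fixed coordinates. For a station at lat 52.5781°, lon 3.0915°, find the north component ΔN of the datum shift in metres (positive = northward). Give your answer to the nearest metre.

At φ = 52.5781°, λ = 3.0915°: sin φ = 0.794182, cos φ = 0.607679, sin λ = 0.053931, cos λ = 0.998545.
ΔN = −sin φ cos λ·ΔX − sin φ sin λ·ΔY + cos φ·ΔZ = −(0.794182)(0.998545)(-375) − (0.794182)(0.053931)(240) + (0.607679)(120) = 360.03 m.

ΔN = 360 m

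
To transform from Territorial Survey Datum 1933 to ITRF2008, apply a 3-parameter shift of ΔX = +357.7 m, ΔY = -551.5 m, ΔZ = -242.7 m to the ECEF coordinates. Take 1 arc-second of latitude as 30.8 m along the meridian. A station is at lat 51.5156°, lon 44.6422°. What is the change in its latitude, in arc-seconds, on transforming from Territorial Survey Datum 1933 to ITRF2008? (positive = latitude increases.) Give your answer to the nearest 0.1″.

sin φ = 0.782778, cos φ = 0.622302, sin λ = 0.702677, cos λ = 0.711509.
North component: ΔN = −sin φ cos λ·ΔX − sin φ sin λ·ΔY + cos φ·ΔZ = −(0.782778)(0.711509)(357.7) − (0.782778)(0.702677)(-551.5) + (0.622302)(-242.7) = -46.91 m.
1° of latitude spans 3600 × 30.80 = 110880 m, so Δφ = -46.91 / 110880 × 3600 = -1.523″.

Δφ = -1.5″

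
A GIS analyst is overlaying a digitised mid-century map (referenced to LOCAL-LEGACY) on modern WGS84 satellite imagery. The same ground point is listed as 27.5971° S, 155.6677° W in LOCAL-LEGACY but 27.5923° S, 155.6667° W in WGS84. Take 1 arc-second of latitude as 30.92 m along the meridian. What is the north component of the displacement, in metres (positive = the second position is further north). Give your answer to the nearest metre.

Δφ = -27.5923° − -27.5971° = +0.0048°; Δλ = -155.6667° − -155.6677° = +0.0010°.
1° of latitude = 3600 × 30.92 = 111312 m.
ΔN = Δφ × 111312 = 534.3 m; ΔE = Δλ × 111312 × cos(-27.5971°) = +0.0010 × 111312 × 0.886227 = 98.6 m.

ΔN = 534 m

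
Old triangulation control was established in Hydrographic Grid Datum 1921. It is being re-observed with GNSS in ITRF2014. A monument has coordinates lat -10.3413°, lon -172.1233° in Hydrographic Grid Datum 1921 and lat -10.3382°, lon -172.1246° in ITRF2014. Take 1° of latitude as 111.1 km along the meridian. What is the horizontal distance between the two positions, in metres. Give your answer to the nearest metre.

373 m

Δφ = -10.3382° − -10.3413° = +0.0031°; Δλ = -172.1246° − -172.1233° = -0.0013°.
ΔN = Δφ × 111100 = 344.4 m; ΔE = Δλ × 111100 × cos(-10.3413°) = -0.0013 × 111100 × 0.983756 = -142.1 m.
Distance = √(ΔE² + ΔN²) = √((-142.1)² + 344.4²) = 372.6 m.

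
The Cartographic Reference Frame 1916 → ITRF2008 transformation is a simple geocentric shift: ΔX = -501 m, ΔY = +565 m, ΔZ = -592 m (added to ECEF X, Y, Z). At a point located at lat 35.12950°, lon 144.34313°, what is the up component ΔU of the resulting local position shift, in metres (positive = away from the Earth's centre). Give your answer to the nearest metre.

ΔU = 262 m

At φ = 35.12950°, λ = 144.34313°: sin φ = 0.575426, cos φ = 0.817854, sin λ = 0.582930, cos λ = -0.812523.
ΔU = cos φ cos λ·ΔX + cos φ sin λ·ΔY + sin φ·ΔZ = (0.817854)(-0.812523)(-501) + (0.817854)(0.582930)(565) + (0.575426)(-592) = 261.64 m.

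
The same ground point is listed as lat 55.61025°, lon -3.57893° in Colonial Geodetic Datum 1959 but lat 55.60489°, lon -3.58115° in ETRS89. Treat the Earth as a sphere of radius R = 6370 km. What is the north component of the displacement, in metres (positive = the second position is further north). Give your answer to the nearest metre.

ΔN = -596 m

Δφ = 55.60489° − 55.61025° = -0.00536°; Δλ = -3.58115° − -3.57893° = -0.00222°.
1° along a meridian = πR/180 = 111177 m.
ΔN = Δφ × 111177 = -595.9 m; ΔE = Δλ × 111177 × cos(55.61025°) = -0.00222 × 111177 × 0.564819 = -139.4 m.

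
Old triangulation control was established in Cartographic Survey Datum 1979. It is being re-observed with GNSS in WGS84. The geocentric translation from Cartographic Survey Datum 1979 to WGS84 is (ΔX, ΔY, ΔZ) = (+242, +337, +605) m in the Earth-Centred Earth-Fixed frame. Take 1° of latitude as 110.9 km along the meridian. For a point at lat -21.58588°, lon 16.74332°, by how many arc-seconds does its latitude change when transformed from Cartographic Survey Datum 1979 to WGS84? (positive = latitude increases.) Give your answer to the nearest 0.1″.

sin φ = -0.367895, cos φ = 0.929867, sin λ = 0.288085, cos λ = 0.957605.
North component: ΔN = −sin φ cos λ·ΔX − sin φ sin λ·ΔY + cos φ·ΔZ = −(-0.367895)(0.957605)(242) − (-0.367895)(0.288085)(337) + (0.929867)(605) = 683.54 m.
1° of latitude spans 110900 m, so Δφ = 683.54 / 110900 × 3600 = 22.189″.

Δφ = 22.2″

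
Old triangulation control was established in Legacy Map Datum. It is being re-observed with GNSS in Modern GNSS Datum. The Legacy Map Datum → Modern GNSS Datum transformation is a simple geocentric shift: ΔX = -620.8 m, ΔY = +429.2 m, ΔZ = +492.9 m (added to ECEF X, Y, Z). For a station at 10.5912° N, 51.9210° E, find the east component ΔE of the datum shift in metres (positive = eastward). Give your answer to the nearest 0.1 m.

ΔE = 753.4 m

At φ = 10.5912°, λ = 51.9210°: sin φ = 0.183800, cos φ = 0.982964, sin λ = 0.787161, cos λ = 0.616747.
ΔE = −sin λ·ΔX + cos λ·ΔY = −(0.787161)·(-620.8) + (0.616747)·(429.2) = 753.38 m.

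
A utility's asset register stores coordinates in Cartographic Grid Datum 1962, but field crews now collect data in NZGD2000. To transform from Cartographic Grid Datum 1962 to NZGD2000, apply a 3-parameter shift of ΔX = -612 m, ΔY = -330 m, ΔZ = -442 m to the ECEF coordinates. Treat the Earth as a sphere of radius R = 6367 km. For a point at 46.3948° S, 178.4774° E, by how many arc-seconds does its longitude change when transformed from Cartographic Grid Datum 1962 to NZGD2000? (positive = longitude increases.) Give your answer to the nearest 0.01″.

sin φ = -0.724109, cos φ = 0.689685, sin λ = 0.026571, cos λ = -0.999647.
East component: ΔE = −sin λ·ΔX + cos λ·ΔY = −(0.026571)(-612) + (-0.999647)(-330) = 346.15 m.
1° of latitude spans πR/180 = 111125 m; at latitude φ, 1° of longitude spans that × cos φ = 76641.4 m, so Δλ = 346.15 / 76641.4 × 3600 = 16.259″.

Δλ = 16.26″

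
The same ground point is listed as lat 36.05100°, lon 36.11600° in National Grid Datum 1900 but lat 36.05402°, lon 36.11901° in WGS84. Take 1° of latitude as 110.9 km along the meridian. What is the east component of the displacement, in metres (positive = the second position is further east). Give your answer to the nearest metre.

ΔE = 270 m

Δφ = 36.05402° − 36.05100° = +0.00302°; Δλ = 36.11901° − 36.11600° = +0.00301°.
ΔN = Δφ × 110900 = 334.9 m; ΔE = Δλ × 110900 × cos(36.05100°) = +0.00301 × 110900 × 0.808493 = 269.9 m.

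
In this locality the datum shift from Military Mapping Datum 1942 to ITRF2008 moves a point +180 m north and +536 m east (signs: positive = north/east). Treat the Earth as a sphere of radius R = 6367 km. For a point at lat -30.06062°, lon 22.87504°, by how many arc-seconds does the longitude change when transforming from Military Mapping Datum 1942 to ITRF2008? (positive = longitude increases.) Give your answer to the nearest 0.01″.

Δλ = 20.06″

At latitude -30.06062°, cos φ = 0.865496.
One radian of longitude at latitude φ spans R cos φ, so Δλ = ΔE / (R cos φ) = 536.0 / (6367000 × 0.865496) = 9.7267e-05 rad = 20.063″.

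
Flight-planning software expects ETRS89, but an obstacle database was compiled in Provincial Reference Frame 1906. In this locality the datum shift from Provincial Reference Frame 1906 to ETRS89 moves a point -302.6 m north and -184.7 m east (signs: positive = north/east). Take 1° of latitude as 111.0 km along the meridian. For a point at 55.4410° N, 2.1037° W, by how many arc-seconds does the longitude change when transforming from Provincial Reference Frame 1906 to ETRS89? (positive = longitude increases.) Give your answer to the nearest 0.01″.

Δλ = -10.56″

At latitude 55.4410°, cos φ = 0.567255.
1° of longitude at this latitude = 111.0 × cos φ = 62.97 km, so Δλ = -184.7 / 62965.3 = -0.0029334° = -10.560″.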